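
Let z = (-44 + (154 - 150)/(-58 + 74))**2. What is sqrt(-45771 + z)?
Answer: I*sqrt(701711)/4 ≈ 209.42*I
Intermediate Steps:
z = 30625/16 (z = (-44 + 4/16)**2 = (-44 + 4*(1/16))**2 = (-44 + 1/4)**2 = (-175/4)**2 = 30625/16 ≈ 1914.1)
sqrt(-45771 + z) = sqrt(-45771 + 30625/16) = sqrt(-701711/16) = I*sqrt(701711)/4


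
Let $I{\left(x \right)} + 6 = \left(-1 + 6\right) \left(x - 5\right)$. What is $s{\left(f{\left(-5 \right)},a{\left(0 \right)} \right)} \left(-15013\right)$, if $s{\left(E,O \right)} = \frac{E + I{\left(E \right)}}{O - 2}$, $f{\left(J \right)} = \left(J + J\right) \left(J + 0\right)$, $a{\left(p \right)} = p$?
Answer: $\frac{4038497}{2} \approx 2.0192 \cdot 10^{6}$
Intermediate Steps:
$f{\left(J \right)} = 2 J^{2}$ ($f{\left(J \right)} = 2 J J = 2 J^{2}$)
$I{\left(x \right)} = -31 + 5 x$ ($I{\left(x \right)} = -6 + \left(-1 + 6\right) \left(x - 5\right) = -6 + 5 \left(-5 + x\right) = -6 + \left(-25 + 5 x\right) = -31 + 5 x$)
$s{\left(E,O \right)} = \frac{-31 + 6 E}{-2 + O}$ ($s{\left(E,O \right)} = \frac{E + \left(-31 + 5 E\right)}{O - 2} = \frac{-31 + 6 E}{-2 + O}$)
$s{\left(f{\left(-5 \right)},a{\left(0 \right)} \right)} \left(-15013\right) = \frac{-31 + 6 \cdot 2 \left(-5\right)^{2}}{-2 + 0} \left(-15013\right) = \frac{-31 + 6 \cdot 2 \cdot 25}{-2} \left(-15013\right) = - \frac{-31 + 6 \cdot 50}{2} \left(-15013\right) = - \frac{-31 + 300}{2} \left(-15013\right) = \left(- \frac{1}{2}\right) 269 \left(-15013\right) = \left(- \frac{269}{2}\right) \left(-15013\right) = \frac{4038497}{2}$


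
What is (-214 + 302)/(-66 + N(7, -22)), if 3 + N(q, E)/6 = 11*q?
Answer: 44/189 ≈ 0.23280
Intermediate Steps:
N(q, E) = -18 + 66*q (N(q, E) = -18 + 6*(11*q) = -18 + 66*q)
(-214 + 302)/(-66 + N(7, -22)) = (-214 + 302)/(-66 + (-18 + 66*7)) = 88/(-66 + (-18 + 462)) = 88/(-66 + 444) = 88/378 = 88*(1/378) = 44/189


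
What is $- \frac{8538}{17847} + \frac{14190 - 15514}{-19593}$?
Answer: $- \frac{1773526}{4316991} \approx -0.41082$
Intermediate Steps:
$- \frac{8538}{17847} + \frac{14190 - 15514}{-19593} = \left(-8538\right) \frac{1}{17847} - - \frac{1324}{19593} = - \frac{2846}{5949} + \frac{1324}{19593} = - \frac{1773526}{4316991}$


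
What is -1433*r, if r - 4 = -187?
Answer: 262239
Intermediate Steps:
r = -183 (r = 4 - 187 = -183)
-1433*r = -1433*(-183) = 262239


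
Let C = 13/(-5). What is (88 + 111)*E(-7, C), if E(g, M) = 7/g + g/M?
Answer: 4378/13 ≈ 336.77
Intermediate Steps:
C = -13/5 (C = 13*(-⅕) = -13/5 ≈ -2.6000)
(88 + 111)*E(-7, C) = (88 + 111)*(7/(-7) - 7/(-13/5)) = 199*(7*(-⅐) - 7*(-5/13)) = 199*(-1 + 35/13) = 199*(22/13) = 4378/13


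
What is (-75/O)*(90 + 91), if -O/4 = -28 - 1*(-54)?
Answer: 13575/104 ≈ 130.53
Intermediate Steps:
O = -104 (O = -4*(-28 - 1*(-54)) = -4*(-28 + 54) = -4*26 = -104)
(-75/O)*(90 + 91) = (-75/(-104))*(90 + 91) = -75*(-1/104)*181 = (75/104)*181 = 13575/104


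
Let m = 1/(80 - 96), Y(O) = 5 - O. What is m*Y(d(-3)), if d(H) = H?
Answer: -1/2 ≈ -0.50000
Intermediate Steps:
m = -1/16 (m = 1/(-16) = -1/16 ≈ -0.062500)
m*Y(d(-3)) = -(5 - 1*(-3))/16 = -(5 + 3)/16 = -1/16*8 = -1/2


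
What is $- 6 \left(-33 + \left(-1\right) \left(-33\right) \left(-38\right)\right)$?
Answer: $7722$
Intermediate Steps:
$- 6 \left(-33 + \left(-1\right) \left(-33\right) \left(-38\right)\right) = - 6 \left(-33 + 33 \left(-38\right)\right) = - 6 \left(-33 - 1254\right) = \left(-6\right) \left(-1287\right) = 7722$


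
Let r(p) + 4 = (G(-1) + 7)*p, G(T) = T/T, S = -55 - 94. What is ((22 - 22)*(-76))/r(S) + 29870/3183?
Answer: 29870/3183 ≈ 9.3842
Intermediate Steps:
S = -149
G(T) = 1
r(p) = -4 + 8*p (r(p) = -4 + (1 + 7)*p = -4 + 8*p)
((22 - 22)*(-76))/r(S) + 29870/3183 = ((22 - 22)*(-76))/(-4 + 8*(-149)) + 29870/3183 = (0*(-76))/(-4 - 1192) + 29870*(1/3183) = 0/(-1196) + 29870/3183 = 0*(-1/1196) + 29870/3183 = 0 + 29870/3183 = 29870/3183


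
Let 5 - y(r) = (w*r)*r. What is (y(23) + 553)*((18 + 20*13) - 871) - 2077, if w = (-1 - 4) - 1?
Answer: -2215153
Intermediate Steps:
w = -6 (w = -5 - 1 = -6)
y(r) = 5 + 6*r**2 (y(r) = 5 - (-6*r)*r = 5 - (-6)*r**2 = 5 + 6*r**2)
(y(23) + 553)*((18 + 20*13) - 871) - 2077 = ((5 + 6*23**2) + 553)*((18 + 20*13) - 871) - 2077 = ((5 + 6*529) + 553)*((18 + 260) - 871) - 2077 = ((5 + 3174) + 553)*(278 - 871) - 2077 = (3179 + 553)*(-593) - 2077 = 3732*(-593) - 2077 = -2213076 - 2077 = -2215153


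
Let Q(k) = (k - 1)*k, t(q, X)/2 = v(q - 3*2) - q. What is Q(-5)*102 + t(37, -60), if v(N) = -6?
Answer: 2974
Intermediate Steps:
t(q, X) = -12 - 2*q (t(q, X) = 2*(-6 - q) = -12 - 2*q)
Q(k) = k*(-1 + k) (Q(k) = (-1 + k)*k = k*(-1 + k))
Q(-5)*102 + t(37, -60) = -5*(-1 - 5)*102 + (-12 - 2*37) = -5*(-6)*102 + (-12 - 74) = 30*102 - 86 = 3060 - 86 = 2974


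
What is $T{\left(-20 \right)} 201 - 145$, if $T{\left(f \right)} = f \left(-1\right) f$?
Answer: $-80545$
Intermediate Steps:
$T{\left(f \right)} = - f^{2}$ ($T{\left(f \right)} = - f f = - f^{2}$)
$T{\left(-20 \right)} 201 - 145 = - \left(-20\right)^{2} \cdot 201 - 145 = \left(-1\right) 400 \cdot 201 - 145 = \left(-400\right) 201 - 145 = -80400 - 145 = -80545$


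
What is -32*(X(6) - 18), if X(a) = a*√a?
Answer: 576 - 192*√6 ≈ 105.70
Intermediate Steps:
X(a) = a^(3/2)
-32*(X(6) - 18) = -32*(6^(3/2) - 18) = -32*(6*√6 - 18) = -32*(-18 + 6*√6) = 576 - 192*√6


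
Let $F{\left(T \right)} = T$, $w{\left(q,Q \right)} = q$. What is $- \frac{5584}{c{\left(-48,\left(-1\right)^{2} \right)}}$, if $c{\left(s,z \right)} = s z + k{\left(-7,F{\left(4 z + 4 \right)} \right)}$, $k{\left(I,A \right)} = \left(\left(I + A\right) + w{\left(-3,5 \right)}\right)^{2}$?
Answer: $\frac{1396}{11} \approx 126.91$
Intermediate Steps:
$k{\left(I,A \right)} = \left(-3 + A + I\right)^{2}$ ($k{\left(I,A \right)} = \left(\left(I + A\right) - 3\right)^{2} = \left(\left(A + I\right) - 3\right)^{2} = \left(-3 + A + I\right)^{2}$)
$c{\left(s,z \right)} = \left(-6 + 4 z\right)^{2} + s z$ ($c{\left(s,z \right)} = s z + \left(-3 + \left(4 z + 4\right) - 7\right)^{2} = s z + \left(-3 + \left(4 + 4 z\right) - 7\right)^{2} = s z + \left(-6 + 4 z\right)^{2} = \left(-6 + 4 z\right)^{2} + s z$)
$- \frac{5584}{c{\left(-48,\left(-1\right)^{2} \right)}} = - \frac{5584}{4 \left(-3 + 2 \left(-1\right)^{2}\right)^{2} - 48 \left(-1\right)^{2}} = - \frac{5584}{4 \left(-3 + 2 \cdot 1\right)^{2} - 48} = - \frac{5584}{4 \left(-3 + 2\right)^{2} - 48} = - \frac{5584}{4 \left(-1\right)^{2} - 48} = - \frac{5584}{4 \cdot 1 - 48} = - \frac{5584}{4 - 48} = - \frac{5584}{-44} = \left(-5584\right) \left(- \frac{1}{44}\right) = \frac{1396}{11}$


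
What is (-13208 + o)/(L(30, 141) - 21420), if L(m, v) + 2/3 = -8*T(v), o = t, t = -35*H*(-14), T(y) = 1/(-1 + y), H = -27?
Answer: 1387995/1124588 ≈ 1.2342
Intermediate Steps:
t = -13230 (t = -35*(-27)*(-14) = 945*(-14) = -13230)
o = -13230
L(m, v) = -2/3 - 8/(-1 + v)
(-13208 + o)/(L(30, 141) - 21420) = (-13208 - 13230)/(2*(-11 - 1*141)/(3*(-1 + 141)) - 21420) = -26438/((2/3)*(-11 - 141)/140 - 21420) = -26438/((2/3)*(1/140)*(-152) - 21420) = -26438/(-76/105 - 21420) = -26438/(-2249176/105) = -26438*(-105/2249176) = 1387995/1124588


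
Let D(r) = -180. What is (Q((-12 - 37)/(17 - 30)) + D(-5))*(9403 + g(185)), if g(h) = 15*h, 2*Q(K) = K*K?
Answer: -355835071/169 ≈ -2.1055e+6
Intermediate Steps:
Q(K) = K**2/2 (Q(K) = (K*K)/2 = K**2/2)
(Q((-12 - 37)/(17 - 30)) + D(-5))*(9403 + g(185)) = (((-12 - 37)/(17 - 30))**2/2 - 180)*(9403 + 15*185) = ((-49/(-13))**2/2 - 180)*(9403 + 2775) = ((-49*(-1/13))**2/2 - 180)*12178 = ((49/13)**2/2 - 180)*12178 = ((1/2)*(2401/169) - 180)*12178 = (2401/338 - 180)*12178 = -58439/338*12178 = -355835071/169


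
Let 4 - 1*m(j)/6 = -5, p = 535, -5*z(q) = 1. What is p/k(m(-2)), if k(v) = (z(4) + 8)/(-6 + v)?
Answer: 42800/13 ≈ 3292.3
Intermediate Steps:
z(q) = -⅕ (z(q) = -⅕*1 = -⅕)
m(j) = 54 (m(j) = 24 - 6*(-5) = 24 + 30 = 54)
k(v) = 39/(5*(-6 + v)) (k(v) = (-⅕ + 8)/(-6 + v) = 39/(5*(-6 + v)))
p/k(m(-2)) = 535/((39/(5*(-6 + 54)))) = 535/(((39/5)/48)) = 535/(((39/5)*(1/48))) = 535/(13/80) = 535*(80/13) = 42800/13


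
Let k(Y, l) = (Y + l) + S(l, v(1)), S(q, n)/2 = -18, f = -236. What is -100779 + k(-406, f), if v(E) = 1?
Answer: -101457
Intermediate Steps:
S(q, n) = -36 (S(q, n) = 2*(-18) = -36)
k(Y, l) = -36 + Y + l (k(Y, l) = (Y + l) - 36 = -36 + Y + l)
-100779 + k(-406, f) = -100779 + (-36 - 406 - 236) = -100779 - 678 = -101457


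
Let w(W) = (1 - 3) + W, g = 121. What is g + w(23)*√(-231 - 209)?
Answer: 121 + 42*I*√110 ≈ 121.0 + 440.5*I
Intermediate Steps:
w(W) = -2 + W
g + w(23)*√(-231 - 209) = 121 + (-2 + 23)*√(-231 - 209) = 121 + 21*√(-440) = 121 + 21*(2*I*√110) = 121 + 42*I*√110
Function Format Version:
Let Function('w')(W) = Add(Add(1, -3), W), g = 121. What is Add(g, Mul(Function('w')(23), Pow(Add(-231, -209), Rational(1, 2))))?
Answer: Add(121, Mul(42, I, Pow(110, Rational(1, 2)))) ≈ Add(121.00, Mul(440.50, I))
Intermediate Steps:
Function('w')(W) = Add(-2, W)
Add(g, Mul(Function('w')(23), Pow(Add(-231, -209), Rational(1, 2)))) = Add(121, Mul(Add(-2, 23), Pow(Add(-231, -209), Rational(1, 2)))) = Add(121, Mul(21, Pow(-440, Rational(1, 2)))) = Add(121, Mul(21, Mul(2, I, Pow(110, Rational(1, 2))))) = Add(121, Mul(42, I, Pow(110, Rational(1, 2))))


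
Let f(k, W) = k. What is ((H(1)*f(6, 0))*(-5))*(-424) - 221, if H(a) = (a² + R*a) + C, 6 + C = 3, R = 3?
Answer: 12499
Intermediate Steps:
C = -3 (C = -6 + 3 = -3)
H(a) = -3 + a² + 3*a (H(a) = (a² + 3*a) - 3 = -3 + a² + 3*a)
((H(1)*f(6, 0))*(-5))*(-424) - 221 = (((-3 + 1² + 3*1)*6)*(-5))*(-424) - 221 = (((-3 + 1 + 3)*6)*(-5))*(-424) - 221 = ((1*6)*(-5))*(-424) - 221 = (6*(-5))*(-424) - 221 = -30*(-424) - 221 = 12720 - 221 = 12499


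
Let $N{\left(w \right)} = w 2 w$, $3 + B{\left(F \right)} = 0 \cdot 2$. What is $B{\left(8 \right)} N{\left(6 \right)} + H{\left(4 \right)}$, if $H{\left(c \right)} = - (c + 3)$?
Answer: $-223$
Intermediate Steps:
$B{\left(F \right)} = -3$ ($B{\left(F \right)} = -3 + 0 \cdot 2 = -3 + 0 = -3$)
$H{\left(c \right)} = -3 - c$ ($H{\left(c \right)} = - (3 + c) = -3 - c$)
$N{\left(w \right)} = 2 w^{2}$ ($N{\left(w \right)} = 2 w w = 2 w^{2}$)
$B{\left(8 \right)} N{\left(6 \right)} + H{\left(4 \right)} = - 3 \cdot 2 \cdot 6^{2} - 7 = - 3 \cdot 2 \cdot 36 - 7 = \left(-3\right) 72 - 7 = -216 - 7 = -223$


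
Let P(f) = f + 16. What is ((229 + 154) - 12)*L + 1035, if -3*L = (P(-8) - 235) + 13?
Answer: 82499/3 ≈ 27500.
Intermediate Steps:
P(f) = 16 + f
L = 214/3 (L = -(((16 - 8) - 235) + 13)/3 = -((8 - 235) + 13)/3 = -(-227 + 13)/3 = -⅓*(-214) = 214/3 ≈ 71.333)
((229 + 154) - 12)*L + 1035 = ((229 + 154) - 12)*(214/3) + 1035 = (383 - 12)*(214/3) + 1035 = 371*(214/3) + 1035 = 79394/3 + 1035 = 82499/3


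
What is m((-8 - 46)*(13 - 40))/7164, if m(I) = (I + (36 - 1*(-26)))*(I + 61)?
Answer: 577220/1791 ≈ 322.29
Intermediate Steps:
m(I) = (61 + I)*(62 + I) (m(I) = (I + (36 + 26))*(61 + I) = (I + 62)*(61 + I) = (62 + I)*(61 + I) = (61 + I)*(62 + I))
m((-8 - 46)*(13 - 40))/7164 = (3782 + ((-8 - 46)*(13 - 40))**2 + 123*((-8 - 46)*(13 - 40)))/7164 = (3782 + (-54*(-27))**2 + 123*(-54*(-27)))*(1/7164) = (3782 + 1458**2 + 123*1458)*(1/7164) = (3782 + 2125764 + 179334)*(1/7164) = 2308880*(1/7164) = 577220/1791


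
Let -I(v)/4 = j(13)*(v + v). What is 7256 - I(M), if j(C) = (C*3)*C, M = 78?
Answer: 323624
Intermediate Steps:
j(C) = 3*C**2 (j(C) = (3*C)*C = 3*C**2)
I(v) = -4056*v (I(v) = -4*3*13**2*(v + v) = -4*3*169*2*v = -2028*2*v = -4056*v)
7256 - I(M) = 7256 - (-4056)*78 = 7256 - 1*(-316368) = 7256 + 316368 = 323624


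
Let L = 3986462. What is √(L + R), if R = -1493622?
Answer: 2*√623210 ≈ 1578.9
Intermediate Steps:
√(L + R) = √(3986462 - 1493622) = √2492840 = 2*√623210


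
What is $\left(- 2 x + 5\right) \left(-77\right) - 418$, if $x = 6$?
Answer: $121$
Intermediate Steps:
$\left(- 2 x + 5\right) \left(-77\right) - 418 = \left(\left(-2\right) 6 + 5\right) \left(-77\right) - 418 = \left(-12 + 5\right) \left(-77\right) - 418 = \left(-7\right) \left(-77\right) - 418 = 539 - 418 = 121$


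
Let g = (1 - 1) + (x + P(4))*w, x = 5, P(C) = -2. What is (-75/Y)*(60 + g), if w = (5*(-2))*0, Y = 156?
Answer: -375/13 ≈ -28.846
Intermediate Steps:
w = 0 (w = -10*0 = 0)
g = 0 (g = (1 - 1) + (5 - 2)*0 = 0 + 3*0 = 0 + 0 = 0)
(-75/Y)*(60 + g) = (-75/156)*(60 + 0) = -75*1/156*60 = -25/52*60 = -375/13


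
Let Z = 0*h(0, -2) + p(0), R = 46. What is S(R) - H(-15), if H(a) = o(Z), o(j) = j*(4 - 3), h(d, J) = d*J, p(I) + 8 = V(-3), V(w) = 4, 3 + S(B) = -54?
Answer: -53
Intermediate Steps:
S(B) = -57 (S(B) = -3 - 54 = -57)
p(I) = -4 (p(I) = -8 + 4 = -4)
h(d, J) = J*d
Z = -4 (Z = 0*(-2*0) - 4 = 0*0 - 4 = 0 - 4 = -4)
o(j) = j (o(j) = j*1 = j)
H(a) = -4
S(R) - H(-15) = -57 - 1*(-4) = -57 + 4 = -53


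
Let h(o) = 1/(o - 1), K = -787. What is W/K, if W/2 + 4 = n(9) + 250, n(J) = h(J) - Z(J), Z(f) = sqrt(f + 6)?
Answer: -1969/3148 + 2*sqrt(15)/787 ≈ -0.61563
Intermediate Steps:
Z(f) = sqrt(6 + f)
h(o) = 1/(-1 + o)
n(J) = 1/(-1 + J) - sqrt(6 + J)
W = 1969/4 - 2*sqrt(15) (W = -8 + 2*((1 + sqrt(6 + 9)*(1 - 1*9))/(-1 + 9) + 250) = -8 + 2*((1 + sqrt(15)*(1 - 9))/8 + 250) = -8 + 2*((1 + sqrt(15)*(-8))/8 + 250) = -8 + 2*((1 - 8*sqrt(15))/8 + 250) = -8 + 2*((1/8 - sqrt(15)) + 250) = -8 + 2*(2001/8 - sqrt(15)) = -8 + (2001/4 - 2*sqrt(15)) = 1969/4 - 2*sqrt(15) ≈ 484.50)
W/K = (1969/4 - 2*sqrt(15))/(-787) = (1969/4 - 2*sqrt(15))*(-1/787) = -1969/3148 + 2*sqrt(15)/787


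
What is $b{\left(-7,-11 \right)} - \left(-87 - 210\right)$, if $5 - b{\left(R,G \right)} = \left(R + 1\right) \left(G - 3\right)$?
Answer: $218$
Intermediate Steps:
$b{\left(R,G \right)} = 5 - \left(1 + R\right) \left(-3 + G\right)$ ($b{\left(R,G \right)} = 5 - \left(R + 1\right) \left(G - 3\right) = 5 - \left(1 + R\right) \left(-3 + G\right)$)
$b{\left(-7,-11 \right)} - \left(-87 - 210\right) = \left(8 - -11 + 3 \left(-7\right) - \left(-11\right) \left(-7\right)\right) - \left(-87 - 210\right) = \left(8 + 11 - 21 - 77\right) - \left(-87 - 210\right) = -79 - -297 = -79 + 297 = 218$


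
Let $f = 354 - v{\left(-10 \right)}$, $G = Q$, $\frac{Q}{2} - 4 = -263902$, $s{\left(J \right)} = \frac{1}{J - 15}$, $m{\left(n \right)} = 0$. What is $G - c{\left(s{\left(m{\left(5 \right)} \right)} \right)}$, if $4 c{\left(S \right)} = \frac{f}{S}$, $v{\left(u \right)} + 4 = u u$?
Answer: $- \frac{1053657}{2} \approx -5.2683 \cdot 10^{5}$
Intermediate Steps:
$s{\left(J \right)} = \frac{1}{-15 + J}$
$v{\left(u \right)} = -4 + u^{2}$ ($v{\left(u \right)} = -4 + u u = -4 + u^{2}$)
$Q = -527796$ ($Q = 8 + 2 \left(-263902\right) = 8 - 527804 = -527796$)
$G = -527796$
$f = 258$ ($f = 354 - \left(-4 + \left(-10\right)^{2}\right) = 354 - \left(-4 + 100\right) = 354 - 96 = 258$)
$c{\left(S \right)} = \frac{129}{2 S}$ ($c{\left(S \right)} = \frac{258 \frac{1}{S}}{4} = \frac{129}{2 S}$)
$G - c{\left(s{\left(m{\left(5 \right)} \right)} \right)} = -527796 - \frac{129}{2 \frac{1}{-15 + 0}} = -527796 - \frac{129}{2 \frac{1}{-15}} = -527796 - \frac{129}{2 \left(- \frac{1}{15}\right)} = -527796 - \frac{129}{2} \left(-15\right) = -527796 - - \frac{1935}{2} = -527796 + \frac{1935}{2} = - \frac{1053657}{2}$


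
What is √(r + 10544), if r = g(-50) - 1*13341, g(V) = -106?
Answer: I*√2903 ≈ 53.88*I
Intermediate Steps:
r = -13447 (r = -106 - 1*13341 = -106 - 13341 = -13447)
√(r + 10544) = √(-13447 + 10544) = √(-2903) = I*√2903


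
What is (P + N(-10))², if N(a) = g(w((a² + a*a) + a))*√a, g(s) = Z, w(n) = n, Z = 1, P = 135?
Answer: (135 + I*√10)² ≈ 18215.0 + 853.81*I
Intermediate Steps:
g(s) = 1
N(a) = √a (N(a) = 1*√a = √a)
(P + N(-10))² = (135 + √(-10))² = (135 + I*√10)²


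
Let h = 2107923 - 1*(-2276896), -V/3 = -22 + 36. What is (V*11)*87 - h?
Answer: -4425013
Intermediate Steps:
V = -42 (V = -3*(-22 + 36) = -3*14 = -42)
h = 4384819 (h = 2107923 + 2276896 = 4384819)
(V*11)*87 - h = -42*11*87 - 1*4384819 = -462*87 - 4384819 = -40194 - 4384819 = -4425013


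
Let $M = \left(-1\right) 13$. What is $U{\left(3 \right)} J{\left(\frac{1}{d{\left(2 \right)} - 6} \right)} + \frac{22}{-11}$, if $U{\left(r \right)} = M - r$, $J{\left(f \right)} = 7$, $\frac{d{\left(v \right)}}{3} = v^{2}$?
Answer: $-114$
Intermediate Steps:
$d{\left(v \right)} = 3 v^{2}$
$M = -13$
$U{\left(r \right)} = -13 - r$
$U{\left(3 \right)} J{\left(\frac{1}{d{\left(2 \right)} - 6} \right)} + \frac{22}{-11} = \left(-13 - 3\right) 7 + \frac{22}{-11} = \left(-13 - 3\right) 7 + 22 \left(- \frac{1}{11}\right) = \left(-16\right) 7 - 2 = -112 - 2 = -114$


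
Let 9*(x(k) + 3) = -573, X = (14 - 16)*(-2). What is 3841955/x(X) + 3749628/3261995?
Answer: -1503862563003/26095960 ≈ -57628.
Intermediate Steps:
X = 4 (X = -2*(-2) = 4)
x(k) = -200/3 (x(k) = -3 + (⅑)*(-573) = -3 - 191/3 = -200/3)
3841955/x(X) + 3749628/3261995 = 3841955/(-200/3) + 3749628/3261995 = 3841955*(-3/200) + 3749628*(1/3261995) = -2305173/40 + 3749628/3261995 = -1503862563003/26095960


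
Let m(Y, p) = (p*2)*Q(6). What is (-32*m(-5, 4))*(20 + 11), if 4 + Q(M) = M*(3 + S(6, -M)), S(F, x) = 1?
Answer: -158720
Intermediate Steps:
Q(M) = -4 + 4*M (Q(M) = -4 + M*(3 + 1) = -4 + M*4 = -4 + 4*M)
m(Y, p) = 40*p (m(Y, p) = (p*2)*(-4 + 4*6) = (2*p)*(-4 + 24) = (2*p)*20 = 40*p)
(-32*m(-5, 4))*(20 + 11) = (-1280*4)*(20 + 11) = -32*160*31 = -5120*31 = -158720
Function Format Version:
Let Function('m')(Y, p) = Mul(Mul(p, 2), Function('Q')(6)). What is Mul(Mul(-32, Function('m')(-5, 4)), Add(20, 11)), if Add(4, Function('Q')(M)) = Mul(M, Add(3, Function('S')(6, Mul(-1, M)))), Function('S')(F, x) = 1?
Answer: -158720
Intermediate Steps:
Function('Q')(M) = Add(-4, Mul(4, M)) (Function('Q')(M) = Add(-4, Mul(M, Add(3, 1))) = Add(-4, Mul(M, 4)) = Add(-4, Mul(4, M)))
Function('m')(Y, p) = Mul(40, p) (Function('m')(Y, p) = Mul(Mul(p, 2), Add(-4, Mul(4, 6))) = Mul(Mul(2, p), Add(-4, 24)) = Mul(Mul(2, p), 20) = Mul(40, p))
Mul(Mul(-32, Function('m')(-5, 4)), Add(20, 11)) = Mul(Mul(-32, Mul(40, 4)), Add(20, 11)) = Mul(Mul(-32, 160), 31) = Mul(-5120, 31) = -158720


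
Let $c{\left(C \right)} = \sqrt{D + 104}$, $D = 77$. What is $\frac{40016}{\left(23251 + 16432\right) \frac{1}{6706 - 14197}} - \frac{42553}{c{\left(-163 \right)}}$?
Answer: $- \frac{299759856}{39683} - \frac{42553 \sqrt{181}}{181} \approx -10717.0$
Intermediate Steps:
$c{\left(C \right)} = \sqrt{181}$ ($c{\left(C \right)} = \sqrt{77 + 104} = \sqrt{181}$)
$\frac{40016}{\left(23251 + 16432\right) \frac{1}{6706 - 14197}} - \frac{42553}{c{\left(-163 \right)}} = \frac{40016}{\left(23251 + 16432\right) \frac{1}{6706 - 14197}} - \frac{42553}{\sqrt{181}} = \frac{40016}{39683 \frac{1}{-7491}} - 42553 \frac{\sqrt{181}}{181} = \frac{40016}{39683 \left(- \frac{1}{7491}\right)} - \frac{42553 \sqrt{181}}{181} = \frac{40016}{- \frac{39683}{7491}} - \frac{42553 \sqrt{181}}{181} = 40016 \left(- \frac{7491}{39683}\right) - \frac{42553 \sqrt{181}}{181} = - \frac{299759856}{39683} - \frac{42553 \sqrt{181}}{181}$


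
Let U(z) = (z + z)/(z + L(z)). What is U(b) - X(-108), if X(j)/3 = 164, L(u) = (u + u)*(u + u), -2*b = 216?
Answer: -212054/431 ≈ -492.00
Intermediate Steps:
b = -108 (b = -1/2*216 = -108)
L(u) = 4*u**2 (L(u) = (2*u)*(2*u) = 4*u**2)
U(z) = 2*z/(z + 4*z**2) (U(z) = (z + z)/(z + 4*z**2) = (2*z)/(z + 4*z**2) = 2*z/(z + 4*z**2))
X(j) = 492 (X(j) = 3*164 = 492)
U(b) - X(-108) = 2/(1 + 4*(-108)) - 1*492 = 2/(1 - 432) - 492 = 2/(-431) - 492 = 2*(-1/431) - 492 = -2/431 - 492 = -212054/431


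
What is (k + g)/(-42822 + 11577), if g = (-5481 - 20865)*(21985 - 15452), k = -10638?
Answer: 57376352/10415 ≈ 5509.0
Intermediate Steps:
g = -172118418 (g = -26346*6533 = -172118418)
(k + g)/(-42822 + 11577) = (-10638 - 172118418)/(-42822 + 11577) = -172129056/(-31245) = -172129056*(-1/31245) = 57376352/10415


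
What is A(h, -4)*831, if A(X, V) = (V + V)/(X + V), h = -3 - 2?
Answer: 2216/3 ≈ 738.67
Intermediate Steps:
h = -5
A(X, V) = 2*V/(V + X) (A(X, V) = (2*V)/(V + X) = 2*V/(V + X))
A(h, -4)*831 = (2*(-4)/(-4 - 5))*831 = (2*(-4)/(-9))*831 = (2*(-4)*(-⅑))*831 = (8/9)*831 = 2216/3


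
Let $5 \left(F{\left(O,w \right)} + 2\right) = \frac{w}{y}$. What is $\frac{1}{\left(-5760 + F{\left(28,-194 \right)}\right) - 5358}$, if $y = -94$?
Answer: $- \frac{235}{2613103} \approx -8.9931 \cdot 10^{-5}$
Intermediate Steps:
$F{\left(O,w \right)} = -2 - \frac{w}{470}$ ($F{\left(O,w \right)} = -2 + \frac{w \frac{1}{-94}}{5} = -2 + \frac{w \left(- \frac{1}{94}\right)}{5} = -2 + \frac{\left(- \frac{1}{94}\right) w}{5} = -2 - \frac{w}{470}$)
$\frac{1}{\left(-5760 + F{\left(28,-194 \right)}\right) - 5358} = \frac{1}{\left(-5760 - \frac{373}{235}\right) - 5358} = \frac{1}{- \frac{1353973}{235} - 5358} = \frac{1}{- \frac{2613103}{235}} = - \frac{235}{2613103}$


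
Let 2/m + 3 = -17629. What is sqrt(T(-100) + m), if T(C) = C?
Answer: I*sqrt(485762151)/2204 ≈ 10.0*I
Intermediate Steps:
m = -1/8816 (m = 2/(-3 - 17629) = 2/(-17632) = 2*(-1/17632) = -1/8816 ≈ -0.00011343)
sqrt(T(-100) + m) = sqrt(-100 - 1/8816) = sqrt(-881601/8816) = I*sqrt(485762151)/2204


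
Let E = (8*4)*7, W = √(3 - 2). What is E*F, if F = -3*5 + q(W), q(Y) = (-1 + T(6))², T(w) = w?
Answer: 2240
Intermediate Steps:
W = 1 (W = √1 = 1)
q(Y) = 25 (q(Y) = (-1 + 6)² = 5² = 25)
F = 10 (F = -3*5 + 25 = -15 + 25 = 10)
E = 224 (E = 32*7 = 224)
E*F = 224*10 = 2240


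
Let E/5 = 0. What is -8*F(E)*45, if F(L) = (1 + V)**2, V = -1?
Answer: 0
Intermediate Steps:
E = 0 (E = 5*0 = 0)
F(L) = 0 (F(L) = (1 - 1)**2 = 0**2 = 0)
-8*F(E)*45 = -8*0*45 = 0*45 = 0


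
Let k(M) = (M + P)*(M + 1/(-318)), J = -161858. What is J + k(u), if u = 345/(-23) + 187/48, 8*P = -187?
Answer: -6572679587/40704 ≈ -1.6148e+5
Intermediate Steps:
P = -187/8 (P = (1/8)*(-187) = -187/8 ≈ -23.375)
u = -533/48 (u = 345*(-1/23) + 187*(1/48) = -15 + 187/48 = -533/48 ≈ -11.104)
k(M) = (-187/8 + M)*(-1/318 + M) (k(M) = (M - 187/8)*(M + 1/(-318)) = (-187/8 + M)*(M - 1/318) = (-187/8 + M)*(-1/318 + M))
J + k(u) = -161858 + (187/2544 + (-533/48)**2 - 29737/1272*(-533/48)) = -161858 + (187/2544 + 284089/2304 + 15849821/61056) = -161858 + 15588445/40704 = -6572679587/40704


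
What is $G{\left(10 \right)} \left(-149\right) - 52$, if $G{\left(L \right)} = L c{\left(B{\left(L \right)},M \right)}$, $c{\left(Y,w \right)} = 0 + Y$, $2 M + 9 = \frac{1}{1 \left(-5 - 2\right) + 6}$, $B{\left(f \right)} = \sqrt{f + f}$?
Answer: $-52 - 2980 \sqrt{5} \approx -6715.5$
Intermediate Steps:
$B{\left(f \right)} = \sqrt{2} \sqrt{f}$ ($B{\left(f \right)} = \sqrt{2 f} = \sqrt{2} \sqrt{f}$)
$M = -5$ ($M = - \frac{9}{2} + \frac{1}{2 \left(1 \left(-5 - 2\right) + 6\right)} = - \frac{9}{2} + \frac{1}{2 \left(1 \left(-7\right) + 6\right)} = - \frac{9}{2} + \frac{1}{2 \left(-7 + 6\right)} = - \frac{9}{2} + \frac{1}{2 \left(-1\right)} = - \frac{9}{2} + \frac{1}{2} \left(-1\right) = - \frac{9}{2} - \frac{1}{2} = -5$)
$c{\left(Y,w \right)} = Y$
$G{\left(L \right)} = \sqrt{2} L^{\frac{3}{2}}$ ($G{\left(L \right)} = L \sqrt{2} \sqrt{L} = \sqrt{2} L^{\frac{3}{2}}$)
$G{\left(10 \right)} \left(-149\right) - 52 = \sqrt{2} \cdot 10^{\frac{3}{2}} \left(-149\right) - 52 = \sqrt{2} \cdot 10 \sqrt{10} \left(-149\right) - 52 = 20 \sqrt{5} \left(-149\right) - 52 = - 2980 \sqrt{5} - 52 = -52 - 2980 \sqrt{5}$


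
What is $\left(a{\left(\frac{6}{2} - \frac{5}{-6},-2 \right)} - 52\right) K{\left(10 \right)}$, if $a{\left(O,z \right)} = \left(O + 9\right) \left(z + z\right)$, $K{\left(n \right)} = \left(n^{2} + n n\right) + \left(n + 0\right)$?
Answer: $-21700$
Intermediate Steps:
$K{\left(n \right)} = n + 2 n^{2}$ ($K{\left(n \right)} = \left(n^{2} + n^{2}\right) + n = 2 n^{2} + n = n + 2 n^{2}$)
$a{\left(O,z \right)} = 2 z \left(9 + O\right)$ ($a{\left(O,z \right)} = \left(9 + O\right) 2 z = 2 z \left(9 + O\right)$)
$\left(a{\left(\frac{6}{2} - \frac{5}{-6},-2 \right)} - 52\right) K{\left(10 \right)} = \left(2 \left(-2\right) \left(9 + \left(\frac{6}{2} - \frac{5}{-6}\right)\right) - 52\right) 10 \left(1 + 2 \cdot 10\right) = \left(2 \left(-2\right) \left(9 + \left(6 \cdot \frac{1}{2} - - \frac{5}{6}\right)\right) - 52\right) 10 \left(1 + 20\right) = \left(2 \left(-2\right) \left(9 + \left(3 + \frac{5}{6}\right)\right) - 52\right) 10 \cdot 21 = \left(2 \left(-2\right) \left(9 + \frac{23}{6}\right) - 52\right) 210 = \left(2 \left(-2\right) \frac{77}{6} - 52\right) 210 = \left(- \frac{154}{3} - 52\right) 210 = \left(- \frac{310}{3}\right) 210 = -21700$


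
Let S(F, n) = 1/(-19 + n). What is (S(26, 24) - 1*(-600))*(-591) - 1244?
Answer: -1779811/5 ≈ -3.5596e+5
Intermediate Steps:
(S(26, 24) - 1*(-600))*(-591) - 1244 = (1/(-19 + 24) - 1*(-600))*(-591) - 1244 = (1/5 + 600)*(-591) - 1244 = (3001/5)*(-591) - 1244 = -1773591/5 - 1244 = -1779811/5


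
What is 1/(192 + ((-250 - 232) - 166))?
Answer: -1/456 ≈ -0.0021930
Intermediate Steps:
1/(192 + ((-250 - 232) - 166)) = 1/(192 + (-482 - 166)) = 1/(192 - 648) = 1/(-456) = -1/456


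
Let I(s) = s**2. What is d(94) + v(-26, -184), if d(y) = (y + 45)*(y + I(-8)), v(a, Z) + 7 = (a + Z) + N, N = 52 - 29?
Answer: 21768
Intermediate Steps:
N = 23
v(a, Z) = 16 + Z + a (v(a, Z) = -7 + ((a + Z) + 23) = -7 + ((Z + a) + 23) = -7 + (23 + Z + a) = 16 + Z + a)
d(y) = (45 + y)*(64 + y) (d(y) = (y + 45)*(y + (-8)**2) = (45 + y)*(y + 64) = (45 + y)*(64 + y))
d(94) + v(-26, -184) = (2880 + 94**2 + 109*94) + (16 - 184 - 26) = (2880 + 8836 + 10246) - 194 = 21962 - 194 = 21768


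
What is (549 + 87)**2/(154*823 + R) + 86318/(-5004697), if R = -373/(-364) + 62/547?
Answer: 400891952488461166/126296395160136295 ≈ 3.1742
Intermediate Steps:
R = 226599/199108 (R = -373*(-1/364) + 62*(1/547) = 373/364 + 62/547 = 226599/199108 ≈ 1.1381)
(549 + 87)**2/(154*823 + R) + 86318/(-5004697) = (549 + 87)**2/(154*823 + 226599/199108) + 86318/(-5004697) = 636**2/(126742 + 226599/199108) + 86318*(-1/5004697) = 404496/(25235572735/199108) - 86318/5004697 = 404496*(199108/25235572735) - 86318/5004697 = 80538389568/25235572735 - 86318/5004697 = 400891952488461166/126296395160136295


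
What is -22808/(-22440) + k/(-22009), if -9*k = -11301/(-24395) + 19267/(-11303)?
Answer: 122129822159203/120160036263267 ≈ 1.0164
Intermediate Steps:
k = 342283262/2481630165 (k = -(-11301/(-24395) + 19267/(-11303))/9 = -(-11301*(-1/24395) + 19267*(-1/11303))/9 = -(11301/24395 - 19267/11303)/9 = -1/9*(-342283262/275736685) = 342283262/2481630165 ≈ 0.13793)
-22808/(-22440) + k/(-22009) = -22808/(-22440) + (342283262/2481630165)/(-22009) = -22808*(-1/22440) + (342283262/2481630165)*(-1/22009) = 2851/2805 - 342283262/54618198301485 = 122129822159203/120160036263267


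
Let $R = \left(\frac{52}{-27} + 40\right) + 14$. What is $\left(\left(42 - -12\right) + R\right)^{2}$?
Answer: $\frac{8202496}{729} \approx 11252.0$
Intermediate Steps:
$R = \frac{1406}{27}$ ($R = \left(52 \left(- \frac{1}{27}\right) + 40\right) + 14 = \left(- \frac{52}{27} + 40\right) + 14 = \frac{1028}{27} + 14 = \frac{1406}{27} \approx 52.074$)
$\left(\left(42 - -12\right) + R\right)^{2} = \left(\left(42 - -12\right) + \frac{1406}{27}\right)^{2} = \left(\left(42 + 12\right) + \frac{1406}{27}\right)^{2} = \left(54 + \frac{1406}{27}\right)^{2} = \left(\frac{2864}{27}\right)^{2} = \frac{8202496}{729}$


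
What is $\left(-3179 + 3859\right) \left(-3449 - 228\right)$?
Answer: $-2500360$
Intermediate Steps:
$\left(-3179 + 3859\right) \left(-3449 - 228\right) = 680 \left(-3677\right) = -2500360$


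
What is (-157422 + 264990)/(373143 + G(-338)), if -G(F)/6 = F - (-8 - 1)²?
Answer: 35856/125219 ≈ 0.28635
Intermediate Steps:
G(F) = 486 - 6*F (G(F) = -6*(F - (-8 - 1)²) = -6*(F - 1*(-9)²) = -6*(F - 1*81) = -6*(F - 81) = -6*(-81 + F) = 486 - 6*F)
(-157422 + 264990)/(373143 + G(-338)) = (-157422 + 264990)/(373143 + (486 - 6*(-338))) = 107568/(373143 + (486 + 2028)) = 107568/(373143 + 2514) = 107568/375657 = 107568*(1/375657) = 35856/125219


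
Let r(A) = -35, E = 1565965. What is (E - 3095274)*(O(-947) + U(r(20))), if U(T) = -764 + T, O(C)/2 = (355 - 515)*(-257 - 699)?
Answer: -466624291389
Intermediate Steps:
O(C) = 305920 (O(C) = 2*((355 - 515)*(-257 - 699)) = 2*(-160*(-956)) = 2*152960 = 305920)
(E - 3095274)*(O(-947) + U(r(20))) = (1565965 - 3095274)*(305920 + (-764 - 35)) = -1529309*(305920 - 799) = -1529309*305121 = -466624291389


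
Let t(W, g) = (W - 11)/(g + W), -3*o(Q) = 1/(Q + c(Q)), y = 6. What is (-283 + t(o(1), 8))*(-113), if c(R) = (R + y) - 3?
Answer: 3824259/119 ≈ 32137.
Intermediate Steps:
c(R) = 3 + R (c(R) = (R + 6) - 3 = (6 + R) - 3 = 3 + R)
o(Q) = -1/(3*(3 + 2*Q)) (o(Q) = -1/(3*(Q + (3 + Q))) = -1/(3*(3 + 2*Q)))
t(W, g) = (-11 + W)/(W + g)
(-283 + t(o(1), 8))*(-113) = (-283 + (-11 - 1/(9 + 6*1))/(-1/(9 + 6*1) + 8))*(-113) = (-283 + (-11 - 1/(9 + 6))/(-1/(9 + 6) + 8))*(-113) = (-283 + (-11 - 1/15)/(-1/15 + 8))*(-113) = (-283 - 166/15/(119/15))*(-113) = (-283 + (15/119)*(-166/15))*(-113) = (-283 - 166/119)*(-113) = -33843/119*(-113) = 3824259/119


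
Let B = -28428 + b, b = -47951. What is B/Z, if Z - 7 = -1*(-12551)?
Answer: -76379/12558 ≈ -6.0821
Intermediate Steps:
B = -76379 (B = -28428 - 47951 = -76379)
Z = 12558 (Z = 7 - 1*(-12551) = 7 + 12551 = 12558)
B/Z = -76379/12558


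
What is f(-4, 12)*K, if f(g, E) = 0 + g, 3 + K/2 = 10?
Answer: -56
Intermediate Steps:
K = 14 (K = -6 + 2*10 = -6 + 20 = 14)
f(g, E) = g
f(-4, 12)*K = -4*14 = -56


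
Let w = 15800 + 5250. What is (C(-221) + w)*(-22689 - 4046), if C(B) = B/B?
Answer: -562798485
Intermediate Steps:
C(B) = 1
w = 21050
(C(-221) + w)*(-22689 - 4046) = (1 + 21050)*(-22689 - 4046) = 21051*(-26735) = -562798485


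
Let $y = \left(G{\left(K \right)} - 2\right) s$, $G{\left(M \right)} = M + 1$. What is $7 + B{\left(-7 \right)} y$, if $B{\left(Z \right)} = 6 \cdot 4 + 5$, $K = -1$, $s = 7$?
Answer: $-399$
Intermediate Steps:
$G{\left(M \right)} = 1 + M$
$y = -14$ ($y = \left(\left(1 - 1\right) - 2\right) 7 = \left(0 - 2\right) 7 = \left(-2\right) 7 = -14$)
$B{\left(Z \right)} = 29$ ($B{\left(Z \right)} = 24 + 5 = 29$)
$7 + B{\left(-7 \right)} y = 7 + 29 \left(-14\right) = 7 - 406 = -399$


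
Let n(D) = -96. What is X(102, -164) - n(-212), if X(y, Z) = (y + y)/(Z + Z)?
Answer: 7821/82 ≈ 95.378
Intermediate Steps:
X(y, Z) = y/Z (X(y, Z) = (2*y)/((2*Z)) = (2*y)*(1/(2*Z)) = y/Z)
X(102, -164) - n(-212) = 102/(-164) - 1*(-96) = 102*(-1/164) + 96 = -51/82 + 96 = 7821/82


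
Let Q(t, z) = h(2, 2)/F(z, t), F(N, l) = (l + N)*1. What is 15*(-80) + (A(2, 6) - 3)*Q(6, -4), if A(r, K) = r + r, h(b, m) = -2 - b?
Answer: -1202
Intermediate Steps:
F(N, l) = N + l (F(N, l) = (N + l)*1 = N + l)
A(r, K) = 2*r
Q(t, z) = -4/(t + z) (Q(t, z) = (-2 - 1*2)/(z + t) = (-2 - 2)/(t + z) = -4/(t + z))
15*(-80) + (A(2, 6) - 3)*Q(6, -4) = 15*(-80) + (2*2 - 3)*(-4/(6 - 4)) = -1200 + (4 - 3)*(-4/2) = -1200 + 1*(-4*½) = -1200 + 1*(-2) = -1200 - 2 = -1202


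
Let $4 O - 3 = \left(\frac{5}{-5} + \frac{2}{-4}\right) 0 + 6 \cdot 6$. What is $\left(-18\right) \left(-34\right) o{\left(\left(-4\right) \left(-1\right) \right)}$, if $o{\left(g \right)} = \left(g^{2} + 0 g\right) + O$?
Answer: $15759$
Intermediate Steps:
$O = \frac{39}{4}$ ($O = \frac{3}{4} + \frac{\left(\frac{5}{-5} + \frac{2}{-4}\right) 0 + 6 \cdot 6}{4} = \frac{3}{4} + \frac{\left(5 \left(- \frac{1}{5}\right) + 2 \left(- \frac{1}{4}\right)\right) 0 + 36}{4} = \frac{3}{4} + \frac{\left(-1 - \frac{1}{2}\right) 0 + 36}{4} = \frac{3}{4} + \frac{\left(- \frac{3}{2}\right) 0 + 36}{4} = \frac{3}{4} + \frac{0 + 36}{4} = \frac{3}{4} + \frac{1}{4} \cdot 36 = \frac{3}{4} + 9 = \frac{39}{4} \approx 9.75$)
$o{\left(g \right)} = \frac{39}{4} + g^{2}$ ($o{\left(g \right)} = \left(g^{2} + 0 g\right) + \frac{39}{4} = \left(g^{2} + 0\right) + \frac{39}{4} = g^{2} + \frac{39}{4} = \frac{39}{4} + g^{2}$)
$\left(-18\right) \left(-34\right) o{\left(\left(-4\right) \left(-1\right) \right)} = \left(-18\right) \left(-34\right) \left(\frac{39}{4} + \left(\left(-4\right) \left(-1\right)\right)^{2}\right) = 612 \left(\frac{39}{4} + 4^{2}\right) = 612 \left(\frac{39}{4} + 16\right) = 612 \cdot \frac{103}{4} = 15759$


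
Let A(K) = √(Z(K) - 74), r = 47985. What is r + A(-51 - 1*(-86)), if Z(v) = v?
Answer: 47985 + I*√39 ≈ 47985.0 + 6.245*I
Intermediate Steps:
A(K) = √(-74 + K) (A(K) = √(K - 74) = √(-74 + K))
r + A(-51 - 1*(-86)) = 47985 + √(-74 + (-51 - 1*(-86))) = 47985 + √(-74 + (-51 + 86)) = 47985 + √(-74 + 35) = 47985 + √(-39) = 47985 + I*√39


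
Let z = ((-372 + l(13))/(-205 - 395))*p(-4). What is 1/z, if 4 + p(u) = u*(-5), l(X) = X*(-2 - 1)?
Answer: 25/274 ≈ 0.091241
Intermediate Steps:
l(X) = -3*X (l(X) = X*(-3) = -3*X)
p(u) = -4 - 5*u (p(u) = -4 + u*(-5) = -4 - 5*u)
z = 274/25 (z = ((-372 - 3*13)/(-205 - 395))*(-4 - 5*(-4)) = ((-372 - 39)/(-600))*(-4 + 20) = -411*(-1/600)*16 = (137/200)*16 = 274/25 ≈ 10.960)
1/z = 1/(274/25) = 25/274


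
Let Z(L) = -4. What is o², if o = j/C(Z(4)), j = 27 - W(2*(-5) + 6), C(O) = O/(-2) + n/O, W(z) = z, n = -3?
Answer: 15376/121 ≈ 127.07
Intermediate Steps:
C(O) = -3/O - O/2 (C(O) = O/(-2) - 3/O = O*(-½) - 3/O = -O/2 - 3/O = -3/O - O/2)
j = 31 (j = 27 - (2*(-5) + 6) = 27 - (-10 + 6) = 27 - 1*(-4) = 27 + 4 = 31)
o = 124/11 (o = 31/(-3/(-4) - ½*(-4)) = 31/(-3*(-¼) + 2) = 31/(¾ + 2) = 31/(11/4) = 31*(4/11) = 124/11 ≈ 11.273)
o² = (124/11)² = 15376/121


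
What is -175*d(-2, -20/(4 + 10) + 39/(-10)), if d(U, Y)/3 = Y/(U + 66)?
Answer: 5595/128 ≈ 43.711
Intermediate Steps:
d(U, Y) = 3*Y/(66 + U) (d(U, Y) = 3*(Y/(U + 66)) = 3*(Y/(66 + U)) = 3*Y/(66 + U))
-175*d(-2, -20/(4 + 10) + 39/(-10)) = -525*(-20/(4 + 10) + 39/(-10))/(66 - 2) = -525*(-20/14 + 39*(-⅒))/64 = -525*(-20*1/14 - 39/10)/64 = -525*(-10/7 - 39/10)/64 = -525*(-373)/(70*64) = -175*(-1119/4480) = 5595/128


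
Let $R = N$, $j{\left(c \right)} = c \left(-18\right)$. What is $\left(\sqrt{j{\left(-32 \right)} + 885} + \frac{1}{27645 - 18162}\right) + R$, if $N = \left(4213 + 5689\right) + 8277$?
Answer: $\frac{172391458}{9483} + \sqrt{1461} \approx 18217.0$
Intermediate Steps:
$j{\left(c \right)} = - 18 c$
$N = 18179$ ($N = 9902 + 8277 = 18179$)
$R = 18179$
$\left(\sqrt{j{\left(-32 \right)} + 885} + \frac{1}{27645 - 18162}\right) + R = \left(\sqrt{\left(-18\right) \left(-32\right) + 885} + \frac{1}{27645 - 18162}\right) + 18179 = \left(\sqrt{576 + 885} + \frac{1}{9483}\right) + 18179 = \left(\sqrt{1461} + \frac{1}{9483}\right) + 18179 = \left(\frac{1}{9483} + \sqrt{1461}\right) + 18179 = \frac{172391458}{9483} + \sqrt{1461}$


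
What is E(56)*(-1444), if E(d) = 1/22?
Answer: -722/11 ≈ -65.636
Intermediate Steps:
E(d) = 1/22
E(56)*(-1444) = (1/22)*(-1444) = -722/11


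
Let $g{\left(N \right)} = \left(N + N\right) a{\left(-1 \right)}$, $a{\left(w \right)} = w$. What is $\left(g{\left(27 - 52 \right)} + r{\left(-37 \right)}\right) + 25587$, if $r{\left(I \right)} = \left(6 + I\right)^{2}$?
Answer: $26598$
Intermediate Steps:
$g{\left(N \right)} = - 2 N$ ($g{\left(N \right)} = \left(N + N\right) \left(-1\right) = 2 N \left(-1\right) = - 2 N$)
$\left(g{\left(27 - 52 \right)} + r{\left(-37 \right)}\right) + 25587 = \left(- 2 \left(27 - 52\right) + \left(6 - 37\right)^{2}\right) + 25587 = \left(\left(-2\right) \left(-25\right) + \left(-31\right)^{2}\right) + 25587 = \left(50 + 961\right) + 25587 = 1011 + 25587 = 26598$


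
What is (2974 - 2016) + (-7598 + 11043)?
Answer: 4403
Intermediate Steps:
(2974 - 2016) + (-7598 + 11043) = 958 + 3445 = 4403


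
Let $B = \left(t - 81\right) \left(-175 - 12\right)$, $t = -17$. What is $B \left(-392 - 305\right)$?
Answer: $-12773222$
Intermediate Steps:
$B = 18326$ ($B = \left(-17 - 81\right) \left(-175 - 12\right) = \left(-98\right) \left(-187\right) = 18326$)
$B \left(-392 - 305\right) = 18326 \left(-392 - 305\right) = 18326 \left(-697\right) = -12773222$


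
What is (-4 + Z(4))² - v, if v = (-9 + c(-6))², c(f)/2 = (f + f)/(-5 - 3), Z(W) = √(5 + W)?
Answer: -35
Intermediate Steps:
c(f) = -f/2 (c(f) = 2*((f + f)/(-5 - 3)) = 2*((2*f)/(-8)) = 2*((2*f)*(-⅛)) = 2*(-f/4) = -f/2)
v = 36 (v = (-9 - ½*(-6))² = (-9 + 3)² = (-6)² = 36)
(-4 + Z(4))² - v = (-4 + √(5 + 4))² - 1*36 = (-4 + √9)² - 36 = (-4 + 3)² - 36 = (-1)² - 36 = 1 - 36 = -35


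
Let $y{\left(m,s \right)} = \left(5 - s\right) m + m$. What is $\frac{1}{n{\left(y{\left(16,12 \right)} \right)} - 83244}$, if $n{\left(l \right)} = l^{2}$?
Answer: $- \frac{1}{74028} \approx -1.3508 \cdot 10^{-5}$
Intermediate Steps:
$y{\left(m,s \right)} = m + m \left(5 - s\right)$ ($y{\left(m,s \right)} = m \left(5 - s\right) + m = m + m \left(5 - s\right)$)
$\frac{1}{n{\left(y{\left(16,12 \right)} \right)} - 83244} = \frac{1}{\left(16 \left(6 - 12\right)\right)^{2} - 83244} = \frac{1}{\left(16 \left(-6\right)\right)^{2} - 83244} = \frac{1}{\left(-96\right)^{2} - 83244} = \frac{1}{9216 - 83244} = \frac{1}{-74028} = - \frac{1}{74028}$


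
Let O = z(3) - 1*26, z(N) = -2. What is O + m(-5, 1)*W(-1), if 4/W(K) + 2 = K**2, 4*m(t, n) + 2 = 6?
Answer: -32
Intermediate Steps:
m(t, n) = 1 (m(t, n) = -1/2 + (1/4)*6 = -1/2 + 3/2 = 1)
W(K) = 4/(-2 + K**2)
O = -28 (O = -2 - 1*26 = -2 - 26 = -28)
O + m(-5, 1)*W(-1) = -28 + 1*(4/(-2 + (-1)**2)) = -28 + 1*(4/(-2 + 1)) = -28 + 1*(4/(-1)) = -28 + 1*(4*(-1)) = -28 + 1*(-4) = -28 - 4 = -32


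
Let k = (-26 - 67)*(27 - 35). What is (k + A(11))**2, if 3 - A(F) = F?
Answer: 541696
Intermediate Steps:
A(F) = 3 - F
k = 744 (k = -93*(-8) = 744)
(k + A(11))**2 = (744 + (3 - 1*11))**2 = (744 + (3 - 11))**2 = (744 - 8)**2 = 736**2 = 541696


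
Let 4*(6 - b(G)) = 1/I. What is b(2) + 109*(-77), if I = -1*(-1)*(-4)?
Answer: -134191/16 ≈ -8386.9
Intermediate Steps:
I = -4 (I = 1*(-4) = -4)
b(G) = 97/16 (b(G) = 6 - ¼/(-4) = 6 - ¼*(-¼) = 6 + 1/16 = 97/16)
b(2) + 109*(-77) = 97/16 + 109*(-77) = 97/16 - 8393 = -134191/16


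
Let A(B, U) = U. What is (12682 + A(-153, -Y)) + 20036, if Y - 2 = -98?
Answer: 32814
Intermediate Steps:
Y = -96 (Y = 2 - 98 = -96)
(12682 + A(-153, -Y)) + 20036 = (12682 - 1*(-96)) + 20036 = (12682 + 96) + 20036 = 12778 + 20036 = 32814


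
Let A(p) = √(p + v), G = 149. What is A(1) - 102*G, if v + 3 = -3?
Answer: -15198 + I*√5 ≈ -15198.0 + 2.2361*I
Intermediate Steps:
v = -6 (v = -3 - 3 = -6)
A(p) = √(-6 + p) (A(p) = √(p - 6) = √(-6 + p))
A(1) - 102*G = √(-6 + 1) - 102*149 = √(-5) - 15198 = I*√5 - 15198 = -15198 + I*√5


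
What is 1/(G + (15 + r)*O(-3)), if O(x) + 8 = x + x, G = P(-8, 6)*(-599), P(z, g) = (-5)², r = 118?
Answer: -1/16837 ≈ -5.9393e-5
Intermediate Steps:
P(z, g) = 25
G = -14975 (G = 25*(-599) = -14975)
O(x) = -8 + 2*x (O(x) = -8 + (x + x) = -8 + 2*x)
1/(G + (15 + r)*O(-3)) = 1/(-14975 + (15 + 118)*(-8 + 2*(-3))) = 1/(-14975 + 133*(-8 - 6)) = 1/(-14975 + 133*(-14)) = 1/(-14975 - 1862) = 1/(-16837) = -1/16837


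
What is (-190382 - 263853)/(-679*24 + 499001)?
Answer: -90847/96541 ≈ -0.94102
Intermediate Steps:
(-190382 - 263853)/(-679*24 + 499001) = -454235/(-16296 + 499001) = -454235/482705 = -454235*1/482705 = -90847/96541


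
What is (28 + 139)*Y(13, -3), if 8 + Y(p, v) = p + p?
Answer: 3006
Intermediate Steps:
Y(p, v) = -8 + 2*p (Y(p, v) = -8 + (p + p) = -8 + 2*p)
(28 + 139)*Y(13, -3) = (28 + 139)*(-8 + 2*13) = 167*(-8 + 26) = 167*18 = 3006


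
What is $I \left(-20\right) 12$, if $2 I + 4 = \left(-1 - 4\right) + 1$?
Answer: $960$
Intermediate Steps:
$I = -4$ ($I = -2 + \frac{\left(-1 - 4\right) + 1}{2} = -2 + \frac{-5 + 1}{2} = -2 + \frac{1}{2} \left(-4\right) = -2 - 2 = -4$)
$I \left(-20\right) 12 = \left(-4\right) \left(-20\right) 12 = 80 \cdot 12 = 960$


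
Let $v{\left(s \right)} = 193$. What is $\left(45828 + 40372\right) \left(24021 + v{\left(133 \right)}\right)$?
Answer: $2087246800$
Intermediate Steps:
$\left(45828 + 40372\right) \left(24021 + v{\left(133 \right)}\right) = \left(45828 + 40372\right) \left(24021 + 193\right) = 86200 \cdot 24214 = 2087246800$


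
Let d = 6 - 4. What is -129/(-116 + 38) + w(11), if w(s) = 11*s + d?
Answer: 3241/26 ≈ 124.65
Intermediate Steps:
d = 2
w(s) = 2 + 11*s (w(s) = 11*s + 2 = 2 + 11*s)
-129/(-116 + 38) + w(11) = -129/(-116 + 38) + (2 + 11*11) = -129/(-78) + (2 + 121) = -1/78*(-129) + 123 = 43/26 + 123 = 3241/26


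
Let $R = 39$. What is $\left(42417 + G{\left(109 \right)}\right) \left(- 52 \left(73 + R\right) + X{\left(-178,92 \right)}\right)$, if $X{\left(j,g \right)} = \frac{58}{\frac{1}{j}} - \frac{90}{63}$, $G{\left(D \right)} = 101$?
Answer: $-686641404$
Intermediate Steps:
$X{\left(j,g \right)} = - \frac{10}{7} + 58 j$ ($X{\left(j,g \right)} = 58 j - \frac{10}{7} = - \frac{10}{7} + 58 j$)
$\left(42417 + G{\left(109 \right)}\right) \left(- 52 \left(73 + R\right) + X{\left(-178,92 \right)}\right) = \left(42417 + 101\right) \left(- 52 \left(73 + 39\right) + \left(- \frac{10}{7} + 58 \left(-178\right)\right)\right) = 42518 \left(\left(-52\right) 112 - \frac{72278}{7}\right) = 42518 \left(-5824 - \frac{72278}{7}\right) = 42518 \left(- \frac{113046}{7}\right) = -686641404$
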